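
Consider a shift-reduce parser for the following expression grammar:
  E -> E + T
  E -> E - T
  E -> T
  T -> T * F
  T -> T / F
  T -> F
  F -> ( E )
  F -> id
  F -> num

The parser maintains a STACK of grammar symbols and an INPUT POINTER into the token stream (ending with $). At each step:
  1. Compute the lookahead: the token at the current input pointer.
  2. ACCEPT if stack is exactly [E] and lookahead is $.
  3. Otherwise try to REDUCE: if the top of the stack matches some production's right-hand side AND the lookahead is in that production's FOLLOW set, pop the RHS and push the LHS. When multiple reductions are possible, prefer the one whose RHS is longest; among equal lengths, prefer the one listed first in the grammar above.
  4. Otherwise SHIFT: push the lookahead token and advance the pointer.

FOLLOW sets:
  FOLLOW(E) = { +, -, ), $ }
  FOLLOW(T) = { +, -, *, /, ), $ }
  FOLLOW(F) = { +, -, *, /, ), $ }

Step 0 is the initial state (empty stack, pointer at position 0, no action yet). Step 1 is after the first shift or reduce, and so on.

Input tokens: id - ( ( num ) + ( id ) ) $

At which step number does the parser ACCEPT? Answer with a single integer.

Answer: 30

Derivation:
Step 1: shift id. Stack=[id] ptr=1 lookahead=- remaining=[- ( ( num ) + ( id ) ) $]
Step 2: reduce F->id. Stack=[F] ptr=1 lookahead=- remaining=[- ( ( num ) + ( id ) ) $]
Step 3: reduce T->F. Stack=[T] ptr=1 lookahead=- remaining=[- ( ( num ) + ( id ) ) $]
Step 4: reduce E->T. Stack=[E] ptr=1 lookahead=- remaining=[- ( ( num ) + ( id ) ) $]
Step 5: shift -. Stack=[E -] ptr=2 lookahead=( remaining=[( ( num ) + ( id ) ) $]
Step 6: shift (. Stack=[E - (] ptr=3 lookahead=( remaining=[( num ) + ( id ) ) $]
Step 7: shift (. Stack=[E - ( (] ptr=4 lookahead=num remaining=[num ) + ( id ) ) $]
Step 8: shift num. Stack=[E - ( ( num] ptr=5 lookahead=) remaining=[) + ( id ) ) $]
Step 9: reduce F->num. Stack=[E - ( ( F] ptr=5 lookahead=) remaining=[) + ( id ) ) $]
Step 10: reduce T->F. Stack=[E - ( ( T] ptr=5 lookahead=) remaining=[) + ( id ) ) $]
Step 11: reduce E->T. Stack=[E - ( ( E] ptr=5 lookahead=) remaining=[) + ( id ) ) $]
Step 12: shift ). Stack=[E - ( ( E )] ptr=6 lookahead=+ remaining=[+ ( id ) ) $]
Step 13: reduce F->( E ). Stack=[E - ( F] ptr=6 lookahead=+ remaining=[+ ( id ) ) $]
Step 14: reduce T->F. Stack=[E - ( T] ptr=6 lookahead=+ remaining=[+ ( id ) ) $]
Step 15: reduce E->T. Stack=[E - ( E] ptr=6 lookahead=+ remaining=[+ ( id ) ) $]
Step 16: shift +. Stack=[E - ( E +] ptr=7 lookahead=( remaining=[( id ) ) $]
Step 17: shift (. Stack=[E - ( E + (] ptr=8 lookahead=id remaining=[id ) ) $]
Step 18: shift id. Stack=[E - ( E + ( id] ptr=9 lookahead=) remaining=[) ) $]
Step 19: reduce F->id. Stack=[E - ( E + ( F] ptr=9 lookahead=) remaining=[) ) $]
Step 20: reduce T->F. Stack=[E - ( E + ( T] ptr=9 lookahead=) remaining=[) ) $]
Step 21: reduce E->T. Stack=[E - ( E + ( E] ptr=9 lookahead=) remaining=[) ) $]
Step 22: shift ). Stack=[E - ( E + ( E )] ptr=10 lookahead=) remaining=[) $]
Step 23: reduce F->( E ). Stack=[E - ( E + F] ptr=10 lookahead=) remaining=[) $]
Step 24: reduce T->F. Stack=[E - ( E + T] ptr=10 lookahead=) remaining=[) $]
Step 25: reduce E->E + T. Stack=[E - ( E] ptr=10 lookahead=) remaining=[) $]
Step 26: shift ). Stack=[E - ( E )] ptr=11 lookahead=$ remaining=[$]
Step 27: reduce F->( E ). Stack=[E - F] ptr=11 lookahead=$ remaining=[$]
Step 28: reduce T->F. Stack=[E - T] ptr=11 lookahead=$ remaining=[$]
Step 29: reduce E->E - T. Stack=[E] ptr=11 lookahead=$ remaining=[$]
Step 30: accept. Stack=[E] ptr=11 lookahead=$ remaining=[$]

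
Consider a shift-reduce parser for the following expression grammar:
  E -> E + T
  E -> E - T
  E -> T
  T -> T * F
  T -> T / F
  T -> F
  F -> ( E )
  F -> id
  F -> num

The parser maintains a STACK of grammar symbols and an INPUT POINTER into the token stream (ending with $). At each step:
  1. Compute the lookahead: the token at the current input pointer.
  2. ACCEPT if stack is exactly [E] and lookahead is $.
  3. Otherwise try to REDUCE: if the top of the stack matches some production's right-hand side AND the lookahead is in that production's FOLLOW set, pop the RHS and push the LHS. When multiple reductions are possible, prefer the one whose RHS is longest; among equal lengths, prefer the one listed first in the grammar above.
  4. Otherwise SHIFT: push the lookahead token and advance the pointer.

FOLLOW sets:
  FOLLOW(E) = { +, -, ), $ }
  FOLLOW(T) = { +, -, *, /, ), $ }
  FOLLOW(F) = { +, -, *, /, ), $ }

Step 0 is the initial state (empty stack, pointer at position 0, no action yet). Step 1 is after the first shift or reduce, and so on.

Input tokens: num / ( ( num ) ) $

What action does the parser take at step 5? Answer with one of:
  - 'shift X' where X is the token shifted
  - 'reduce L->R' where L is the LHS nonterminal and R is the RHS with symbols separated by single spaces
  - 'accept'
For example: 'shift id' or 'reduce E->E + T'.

Answer: shift (

Derivation:
Step 1: shift num. Stack=[num] ptr=1 lookahead=/ remaining=[/ ( ( num ) ) $]
Step 2: reduce F->num. Stack=[F] ptr=1 lookahead=/ remaining=[/ ( ( num ) ) $]
Step 3: reduce T->F. Stack=[T] ptr=1 lookahead=/ remaining=[/ ( ( num ) ) $]
Step 4: shift /. Stack=[T /] ptr=2 lookahead=( remaining=[( ( num ) ) $]
Step 5: shift (. Stack=[T / (] ptr=3 lookahead=( remaining=[( num ) ) $]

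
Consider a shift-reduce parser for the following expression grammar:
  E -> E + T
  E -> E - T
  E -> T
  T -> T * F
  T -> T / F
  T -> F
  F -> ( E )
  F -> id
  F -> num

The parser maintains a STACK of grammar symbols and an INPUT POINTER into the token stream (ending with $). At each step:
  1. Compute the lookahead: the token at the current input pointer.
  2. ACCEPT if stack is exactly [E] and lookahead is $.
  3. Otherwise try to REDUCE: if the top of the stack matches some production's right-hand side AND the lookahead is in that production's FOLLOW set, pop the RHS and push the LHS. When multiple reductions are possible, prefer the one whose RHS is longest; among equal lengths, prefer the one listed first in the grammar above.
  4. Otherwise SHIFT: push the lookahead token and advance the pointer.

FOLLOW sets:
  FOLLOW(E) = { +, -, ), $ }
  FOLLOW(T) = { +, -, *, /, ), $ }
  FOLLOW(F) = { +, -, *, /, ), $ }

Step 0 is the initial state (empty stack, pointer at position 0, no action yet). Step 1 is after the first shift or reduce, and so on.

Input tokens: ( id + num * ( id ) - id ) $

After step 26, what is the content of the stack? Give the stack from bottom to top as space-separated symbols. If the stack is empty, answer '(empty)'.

Step 1: shift (. Stack=[(] ptr=1 lookahead=id remaining=[id + num * ( id ) - id ) $]
Step 2: shift id. Stack=[( id] ptr=2 lookahead=+ remaining=[+ num * ( id ) - id ) $]
Step 3: reduce F->id. Stack=[( F] ptr=2 lookahead=+ remaining=[+ num * ( id ) - id ) $]
Step 4: reduce T->F. Stack=[( T] ptr=2 lookahead=+ remaining=[+ num * ( id ) - id ) $]
Step 5: reduce E->T. Stack=[( E] ptr=2 lookahead=+ remaining=[+ num * ( id ) - id ) $]
Step 6: shift +. Stack=[( E +] ptr=3 lookahead=num remaining=[num * ( id ) - id ) $]
Step 7: shift num. Stack=[( E + num] ptr=4 lookahead=* remaining=[* ( id ) - id ) $]
Step 8: reduce F->num. Stack=[( E + F] ptr=4 lookahead=* remaining=[* ( id ) - id ) $]
Step 9: reduce T->F. Stack=[( E + T] ptr=4 lookahead=* remaining=[* ( id ) - id ) $]
Step 10: shift *. Stack=[( E + T *] ptr=5 lookahead=( remaining=[( id ) - id ) $]
Step 11: shift (. Stack=[( E + T * (] ptr=6 lookahead=id remaining=[id ) - id ) $]
Step 12: shift id. Stack=[( E + T * ( id] ptr=7 lookahead=) remaining=[) - id ) $]
Step 13: reduce F->id. Stack=[( E + T * ( F] ptr=7 lookahead=) remaining=[) - id ) $]
Step 14: reduce T->F. Stack=[( E + T * ( T] ptr=7 lookahead=) remaining=[) - id ) $]
Step 15: reduce E->T. Stack=[( E + T * ( E] ptr=7 lookahead=) remaining=[) - id ) $]
Step 16: shift ). Stack=[( E + T * ( E )] ptr=8 lookahead=- remaining=[- id ) $]
Step 17: reduce F->( E ). Stack=[( E + T * F] ptr=8 lookahead=- remaining=[- id ) $]
Step 18: reduce T->T * F. Stack=[( E + T] ptr=8 lookahead=- remaining=[- id ) $]
Step 19: reduce E->E + T. Stack=[( E] ptr=8 lookahead=- remaining=[- id ) $]
Step 20: shift -. Stack=[( E -] ptr=9 lookahead=id remaining=[id ) $]
Step 21: shift id. Stack=[( E - id] ptr=10 lookahead=) remaining=[) $]
Step 22: reduce F->id. Stack=[( E - F] ptr=10 lookahead=) remaining=[) $]
Step 23: reduce T->F. Stack=[( E - T] ptr=10 lookahead=) remaining=[) $]
Step 24: reduce E->E - T. Stack=[( E] ptr=10 lookahead=) remaining=[) $]
Step 25: shift ). Stack=[( E )] ptr=11 lookahead=$ remaining=[$]
Step 26: reduce F->( E ). Stack=[F] ptr=11 lookahead=$ remaining=[$]

Answer: F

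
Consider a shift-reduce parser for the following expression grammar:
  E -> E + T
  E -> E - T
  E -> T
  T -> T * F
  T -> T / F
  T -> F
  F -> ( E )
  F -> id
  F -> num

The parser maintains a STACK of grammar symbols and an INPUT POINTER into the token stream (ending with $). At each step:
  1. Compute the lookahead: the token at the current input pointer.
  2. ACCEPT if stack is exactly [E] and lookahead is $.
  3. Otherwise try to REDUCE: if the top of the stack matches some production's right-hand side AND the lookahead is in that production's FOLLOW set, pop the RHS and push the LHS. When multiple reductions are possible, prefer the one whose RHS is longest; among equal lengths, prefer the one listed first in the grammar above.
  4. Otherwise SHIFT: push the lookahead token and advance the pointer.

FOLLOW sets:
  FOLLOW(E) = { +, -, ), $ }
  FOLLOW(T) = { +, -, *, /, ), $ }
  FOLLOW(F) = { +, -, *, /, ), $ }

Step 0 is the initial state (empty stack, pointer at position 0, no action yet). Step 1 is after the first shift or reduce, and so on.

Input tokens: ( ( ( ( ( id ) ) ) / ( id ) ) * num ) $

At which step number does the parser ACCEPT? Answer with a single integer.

Answer: 43

Derivation:
Step 1: shift (. Stack=[(] ptr=1 lookahead=( remaining=[( ( ( ( id ) ) ) / ( id ) ) * num ) $]
Step 2: shift (. Stack=[( (] ptr=2 lookahead=( remaining=[( ( ( id ) ) ) / ( id ) ) * num ) $]
Step 3: shift (. Stack=[( ( (] ptr=3 lookahead=( remaining=[( ( id ) ) ) / ( id ) ) * num ) $]
Step 4: shift (. Stack=[( ( ( (] ptr=4 lookahead=( remaining=[( id ) ) ) / ( id ) ) * num ) $]
Step 5: shift (. Stack=[( ( ( ( (] ptr=5 lookahead=id remaining=[id ) ) ) / ( id ) ) * num ) $]
Step 6: shift id. Stack=[( ( ( ( ( id] ptr=6 lookahead=) remaining=[) ) ) / ( id ) ) * num ) $]
Step 7: reduce F->id. Stack=[( ( ( ( ( F] ptr=6 lookahead=) remaining=[) ) ) / ( id ) ) * num ) $]
Step 8: reduce T->F. Stack=[( ( ( ( ( T] ptr=6 lookahead=) remaining=[) ) ) / ( id ) ) * num ) $]
Step 9: reduce E->T. Stack=[( ( ( ( ( E] ptr=6 lookahead=) remaining=[) ) ) / ( id ) ) * num ) $]
Step 10: shift ). Stack=[( ( ( ( ( E )] ptr=7 lookahead=) remaining=[) ) / ( id ) ) * num ) $]
Step 11: reduce F->( E ). Stack=[( ( ( ( F] ptr=7 lookahead=) remaining=[) ) / ( id ) ) * num ) $]
Step 12: reduce T->F. Stack=[( ( ( ( T] ptr=7 lookahead=) remaining=[) ) / ( id ) ) * num ) $]
Step 13: reduce E->T. Stack=[( ( ( ( E] ptr=7 lookahead=) remaining=[) ) / ( id ) ) * num ) $]
Step 14: shift ). Stack=[( ( ( ( E )] ptr=8 lookahead=) remaining=[) / ( id ) ) * num ) $]
Step 15: reduce F->( E ). Stack=[( ( ( F] ptr=8 lookahead=) remaining=[) / ( id ) ) * num ) $]
Step 16: reduce T->F. Stack=[( ( ( T] ptr=8 lookahead=) remaining=[) / ( id ) ) * num ) $]
Step 17: reduce E->T. Stack=[( ( ( E] ptr=8 lookahead=) remaining=[) / ( id ) ) * num ) $]
Step 18: shift ). Stack=[( ( ( E )] ptr=9 lookahead=/ remaining=[/ ( id ) ) * num ) $]
Step 19: reduce F->( E ). Stack=[( ( F] ptr=9 lookahead=/ remaining=[/ ( id ) ) * num ) $]
Step 20: reduce T->F. Stack=[( ( T] ptr=9 lookahead=/ remaining=[/ ( id ) ) * num ) $]
Step 21: shift /. Stack=[( ( T /] ptr=10 lookahead=( remaining=[( id ) ) * num ) $]
Step 22: shift (. Stack=[( ( T / (] ptr=11 lookahead=id remaining=[id ) ) * num ) $]
Step 23: shift id. Stack=[( ( T / ( id] ptr=12 lookahead=) remaining=[) ) * num ) $]
Step 24: reduce F->id. Stack=[( ( T / ( F] ptr=12 lookahead=) remaining=[) ) * num ) $]
Step 25: reduce T->F. Stack=[( ( T / ( T] ptr=12 lookahead=) remaining=[) ) * num ) $]
Step 26: reduce E->T. Stack=[( ( T / ( E] ptr=12 lookahead=) remaining=[) ) * num ) $]
Step 27: shift ). Stack=[( ( T / ( E )] ptr=13 lookahead=) remaining=[) * num ) $]
Step 28: reduce F->( E ). Stack=[( ( T / F] ptr=13 lookahead=) remaining=[) * num ) $]
Step 29: reduce T->T / F. Stack=[( ( T] ptr=13 lookahead=) remaining=[) * num ) $]
Step 30: reduce E->T. Stack=[( ( E] ptr=13 lookahead=) remaining=[) * num ) $]
Step 31: shift ). Stack=[( ( E )] ptr=14 lookahead=* remaining=[* num ) $]
Step 32: reduce F->( E ). Stack=[( F] ptr=14 lookahead=* remaining=[* num ) $]
Step 33: reduce T->F. Stack=[( T] ptr=14 lookahead=* remaining=[* num ) $]
Step 34: shift *. Stack=[( T *] ptr=15 lookahead=num remaining=[num ) $]
Step 35: shift num. Stack=[( T * num] ptr=16 lookahead=) remaining=[) $]
Step 36: reduce F->num. Stack=[( T * F] ptr=16 lookahead=) remaining=[) $]
Step 37: reduce T->T * F. Stack=[( T] ptr=16 lookahead=) remaining=[) $]
Step 38: reduce E->T. Stack=[( E] ptr=16 lookahead=) remaining=[) $]
Step 39: shift ). Stack=[( E )] ptr=17 lookahead=$ remaining=[$]
Step 40: reduce F->( E ). Stack=[F] ptr=17 lookahead=$ remaining=[$]
Step 41: reduce T->F. Stack=[T] ptr=17 lookahead=$ remaining=[$]
Step 42: reduce E->T. Stack=[E] ptr=17 lookahead=$ remaining=[$]
Step 43: accept. Stack=[E] ptr=17 lookahead=$ remaining=[$]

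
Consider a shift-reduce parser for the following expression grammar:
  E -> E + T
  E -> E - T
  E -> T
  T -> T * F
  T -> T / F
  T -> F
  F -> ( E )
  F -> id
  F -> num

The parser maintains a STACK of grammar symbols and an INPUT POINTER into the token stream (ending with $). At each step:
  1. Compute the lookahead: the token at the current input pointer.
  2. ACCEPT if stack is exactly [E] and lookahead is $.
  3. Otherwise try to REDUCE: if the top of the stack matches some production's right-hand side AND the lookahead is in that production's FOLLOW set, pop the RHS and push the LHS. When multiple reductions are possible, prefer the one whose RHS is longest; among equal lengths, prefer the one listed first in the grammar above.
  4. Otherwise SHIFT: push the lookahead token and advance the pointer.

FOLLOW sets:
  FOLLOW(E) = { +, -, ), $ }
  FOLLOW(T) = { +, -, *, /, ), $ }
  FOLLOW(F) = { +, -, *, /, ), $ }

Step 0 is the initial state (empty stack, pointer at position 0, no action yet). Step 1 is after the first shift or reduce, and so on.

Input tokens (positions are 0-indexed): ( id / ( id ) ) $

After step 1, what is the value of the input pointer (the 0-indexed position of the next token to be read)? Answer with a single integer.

Answer: 1

Derivation:
Step 1: shift (. Stack=[(] ptr=1 lookahead=id remaining=[id / ( id ) ) $]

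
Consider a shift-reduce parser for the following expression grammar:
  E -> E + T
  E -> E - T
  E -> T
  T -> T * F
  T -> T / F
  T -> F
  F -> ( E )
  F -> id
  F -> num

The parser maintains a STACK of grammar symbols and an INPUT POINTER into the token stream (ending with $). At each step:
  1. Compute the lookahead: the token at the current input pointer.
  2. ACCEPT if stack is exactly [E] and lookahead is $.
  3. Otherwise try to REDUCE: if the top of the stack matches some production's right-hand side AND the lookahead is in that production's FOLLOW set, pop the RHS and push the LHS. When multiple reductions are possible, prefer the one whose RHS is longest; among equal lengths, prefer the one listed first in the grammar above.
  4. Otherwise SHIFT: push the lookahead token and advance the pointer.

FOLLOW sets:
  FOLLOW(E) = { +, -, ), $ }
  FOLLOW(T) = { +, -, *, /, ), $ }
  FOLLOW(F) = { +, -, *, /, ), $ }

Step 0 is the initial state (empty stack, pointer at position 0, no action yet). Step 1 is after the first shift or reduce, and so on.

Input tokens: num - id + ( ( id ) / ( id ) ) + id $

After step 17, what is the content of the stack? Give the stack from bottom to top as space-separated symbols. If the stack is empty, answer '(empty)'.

Answer: E + ( ( E )

Derivation:
Step 1: shift num. Stack=[num] ptr=1 lookahead=- remaining=[- id + ( ( id ) / ( id ) ) + id $]
Step 2: reduce F->num. Stack=[F] ptr=1 lookahead=- remaining=[- id + ( ( id ) / ( id ) ) + id $]
Step 3: reduce T->F. Stack=[T] ptr=1 lookahead=- remaining=[- id + ( ( id ) / ( id ) ) + id $]
Step 4: reduce E->T. Stack=[E] ptr=1 lookahead=- remaining=[- id + ( ( id ) / ( id ) ) + id $]
Step 5: shift -. Stack=[E -] ptr=2 lookahead=id remaining=[id + ( ( id ) / ( id ) ) + id $]
Step 6: shift id. Stack=[E - id] ptr=3 lookahead=+ remaining=[+ ( ( id ) / ( id ) ) + id $]
Step 7: reduce F->id. Stack=[E - F] ptr=3 lookahead=+ remaining=[+ ( ( id ) / ( id ) ) + id $]
Step 8: reduce T->F. Stack=[E - T] ptr=3 lookahead=+ remaining=[+ ( ( id ) / ( id ) ) + id $]
Step 9: reduce E->E - T. Stack=[E] ptr=3 lookahead=+ remaining=[+ ( ( id ) / ( id ) ) + id $]
Step 10: shift +. Stack=[E +] ptr=4 lookahead=( remaining=[( ( id ) / ( id ) ) + id $]
Step 11: shift (. Stack=[E + (] ptr=5 lookahead=( remaining=[( id ) / ( id ) ) + id $]
Step 12: shift (. Stack=[E + ( (] ptr=6 lookahead=id remaining=[id ) / ( id ) ) + id $]
Step 13: shift id. Stack=[E + ( ( id] ptr=7 lookahead=) remaining=[) / ( id ) ) + id $]
Step 14: reduce F->id. Stack=[E + ( ( F] ptr=7 lookahead=) remaining=[) / ( id ) ) + id $]
Step 15: reduce T->F. Stack=[E + ( ( T] ptr=7 lookahead=) remaining=[) / ( id ) ) + id $]
Step 16: reduce E->T. Stack=[E + ( ( E] ptr=7 lookahead=) remaining=[) / ( id ) ) + id $]
Step 17: shift ). Stack=[E + ( ( E )] ptr=8 lookahead=/ remaining=[/ ( id ) ) + id $]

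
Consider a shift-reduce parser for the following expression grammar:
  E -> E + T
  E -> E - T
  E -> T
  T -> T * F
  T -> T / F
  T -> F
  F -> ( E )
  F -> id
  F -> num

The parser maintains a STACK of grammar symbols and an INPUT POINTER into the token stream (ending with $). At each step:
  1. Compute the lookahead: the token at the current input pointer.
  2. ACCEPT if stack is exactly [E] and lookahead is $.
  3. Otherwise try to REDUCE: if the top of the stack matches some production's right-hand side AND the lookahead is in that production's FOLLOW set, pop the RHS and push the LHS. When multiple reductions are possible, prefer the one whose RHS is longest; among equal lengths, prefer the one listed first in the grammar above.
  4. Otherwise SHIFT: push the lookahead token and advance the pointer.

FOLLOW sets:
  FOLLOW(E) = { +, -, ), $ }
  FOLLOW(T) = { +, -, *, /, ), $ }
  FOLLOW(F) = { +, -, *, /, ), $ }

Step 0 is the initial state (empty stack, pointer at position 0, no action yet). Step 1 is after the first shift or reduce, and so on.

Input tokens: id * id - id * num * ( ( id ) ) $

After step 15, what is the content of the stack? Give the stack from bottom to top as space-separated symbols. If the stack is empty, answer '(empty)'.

Step 1: shift id. Stack=[id] ptr=1 lookahead=* remaining=[* id - id * num * ( ( id ) ) $]
Step 2: reduce F->id. Stack=[F] ptr=1 lookahead=* remaining=[* id - id * num * ( ( id ) ) $]
Step 3: reduce T->F. Stack=[T] ptr=1 lookahead=* remaining=[* id - id * num * ( ( id ) ) $]
Step 4: shift *. Stack=[T *] ptr=2 lookahead=id remaining=[id - id * num * ( ( id ) ) $]
Step 5: shift id. Stack=[T * id] ptr=3 lookahead=- remaining=[- id * num * ( ( id ) ) $]
Step 6: reduce F->id. Stack=[T * F] ptr=3 lookahead=- remaining=[- id * num * ( ( id ) ) $]
Step 7: reduce T->T * F. Stack=[T] ptr=3 lookahead=- remaining=[- id * num * ( ( id ) ) $]
Step 8: reduce E->T. Stack=[E] ptr=3 lookahead=- remaining=[- id * num * ( ( id ) ) $]
Step 9: shift -. Stack=[E -] ptr=4 lookahead=id remaining=[id * num * ( ( id ) ) $]
Step 10: shift id. Stack=[E - id] ptr=5 lookahead=* remaining=[* num * ( ( id ) ) $]
Step 11: reduce F->id. Stack=[E - F] ptr=5 lookahead=* remaining=[* num * ( ( id ) ) $]
Step 12: reduce T->F. Stack=[E - T] ptr=5 lookahead=* remaining=[* num * ( ( id ) ) $]
Step 13: shift *. Stack=[E - T *] ptr=6 lookahead=num remaining=[num * ( ( id ) ) $]
Step 14: shift num. Stack=[E - T * num] ptr=7 lookahead=* remaining=[* ( ( id ) ) $]
Step 15: reduce F->num. Stack=[E - T * F] ptr=7 lookahead=* remaining=[* ( ( id ) ) $]

Answer: E - T * F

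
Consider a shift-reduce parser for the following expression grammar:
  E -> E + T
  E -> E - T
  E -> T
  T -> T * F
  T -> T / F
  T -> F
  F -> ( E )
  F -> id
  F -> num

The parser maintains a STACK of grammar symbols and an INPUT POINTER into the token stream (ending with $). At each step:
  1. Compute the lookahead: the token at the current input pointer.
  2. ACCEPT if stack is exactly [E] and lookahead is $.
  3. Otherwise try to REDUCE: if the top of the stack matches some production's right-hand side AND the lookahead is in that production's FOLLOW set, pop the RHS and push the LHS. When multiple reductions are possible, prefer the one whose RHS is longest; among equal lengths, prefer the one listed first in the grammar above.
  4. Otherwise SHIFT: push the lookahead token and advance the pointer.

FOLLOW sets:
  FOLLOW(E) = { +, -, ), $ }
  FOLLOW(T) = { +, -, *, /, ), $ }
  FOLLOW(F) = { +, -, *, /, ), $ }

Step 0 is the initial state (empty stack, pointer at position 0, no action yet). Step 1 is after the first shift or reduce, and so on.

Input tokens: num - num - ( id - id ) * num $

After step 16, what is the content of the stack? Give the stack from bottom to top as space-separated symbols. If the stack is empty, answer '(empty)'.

Step 1: shift num. Stack=[num] ptr=1 lookahead=- remaining=[- num - ( id - id ) * num $]
Step 2: reduce F->num. Stack=[F] ptr=1 lookahead=- remaining=[- num - ( id - id ) * num $]
Step 3: reduce T->F. Stack=[T] ptr=1 lookahead=- remaining=[- num - ( id - id ) * num $]
Step 4: reduce E->T. Stack=[E] ptr=1 lookahead=- remaining=[- num - ( id - id ) * num $]
Step 5: shift -. Stack=[E -] ptr=2 lookahead=num remaining=[num - ( id - id ) * num $]
Step 6: shift num. Stack=[E - num] ptr=3 lookahead=- remaining=[- ( id - id ) * num $]
Step 7: reduce F->num. Stack=[E - F] ptr=3 lookahead=- remaining=[- ( id - id ) * num $]
Step 8: reduce T->F. Stack=[E - T] ptr=3 lookahead=- remaining=[- ( id - id ) * num $]
Step 9: reduce E->E - T. Stack=[E] ptr=3 lookahead=- remaining=[- ( id - id ) * num $]
Step 10: shift -. Stack=[E -] ptr=4 lookahead=( remaining=[( id - id ) * num $]
Step 11: shift (. Stack=[E - (] ptr=5 lookahead=id remaining=[id - id ) * num $]
Step 12: shift id. Stack=[E - ( id] ptr=6 lookahead=- remaining=[- id ) * num $]
Step 13: reduce F->id. Stack=[E - ( F] ptr=6 lookahead=- remaining=[- id ) * num $]
Step 14: reduce T->F. Stack=[E - ( T] ptr=6 lookahead=- remaining=[- id ) * num $]
Step 15: reduce E->T. Stack=[E - ( E] ptr=6 lookahead=- remaining=[- id ) * num $]
Step 16: shift -. Stack=[E - ( E -] ptr=7 lookahead=id remaining=[id ) * num $]

Answer: E - ( E -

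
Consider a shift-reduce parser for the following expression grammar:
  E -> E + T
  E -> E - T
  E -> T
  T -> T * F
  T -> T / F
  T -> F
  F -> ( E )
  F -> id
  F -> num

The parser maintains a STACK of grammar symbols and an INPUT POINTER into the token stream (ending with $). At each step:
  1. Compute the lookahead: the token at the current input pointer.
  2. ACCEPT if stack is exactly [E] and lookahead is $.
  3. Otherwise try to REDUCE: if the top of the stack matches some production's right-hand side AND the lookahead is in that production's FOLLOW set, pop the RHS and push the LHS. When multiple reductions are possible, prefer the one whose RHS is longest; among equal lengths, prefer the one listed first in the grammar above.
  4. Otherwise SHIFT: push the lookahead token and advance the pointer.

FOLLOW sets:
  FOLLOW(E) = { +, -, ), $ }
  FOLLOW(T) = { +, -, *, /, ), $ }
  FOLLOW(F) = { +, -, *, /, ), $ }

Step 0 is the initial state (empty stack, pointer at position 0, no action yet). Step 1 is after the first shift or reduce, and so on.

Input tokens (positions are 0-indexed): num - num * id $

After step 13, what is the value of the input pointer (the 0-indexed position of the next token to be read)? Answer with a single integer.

Step 1: shift num. Stack=[num] ptr=1 lookahead=- remaining=[- num * id $]
Step 2: reduce F->num. Stack=[F] ptr=1 lookahead=- remaining=[- num * id $]
Step 3: reduce T->F. Stack=[T] ptr=1 lookahead=- remaining=[- num * id $]
Step 4: reduce E->T. Stack=[E] ptr=1 lookahead=- remaining=[- num * id $]
Step 5: shift -. Stack=[E -] ptr=2 lookahead=num remaining=[num * id $]
Step 6: shift num. Stack=[E - num] ptr=3 lookahead=* remaining=[* id $]
Step 7: reduce F->num. Stack=[E - F] ptr=3 lookahead=* remaining=[* id $]
Step 8: reduce T->F. Stack=[E - T] ptr=3 lookahead=* remaining=[* id $]
Step 9: shift *. Stack=[E - T *] ptr=4 lookahead=id remaining=[id $]
Step 10: shift id. Stack=[E - T * id] ptr=5 lookahead=$ remaining=[$]
Step 11: reduce F->id. Stack=[E - T * F] ptr=5 lookahead=$ remaining=[$]
Step 12: reduce T->T * F. Stack=[E - T] ptr=5 lookahead=$ remaining=[$]
Step 13: reduce E->E - T. Stack=[E] ptr=5 lookahead=$ remaining=[$]

Answer: 5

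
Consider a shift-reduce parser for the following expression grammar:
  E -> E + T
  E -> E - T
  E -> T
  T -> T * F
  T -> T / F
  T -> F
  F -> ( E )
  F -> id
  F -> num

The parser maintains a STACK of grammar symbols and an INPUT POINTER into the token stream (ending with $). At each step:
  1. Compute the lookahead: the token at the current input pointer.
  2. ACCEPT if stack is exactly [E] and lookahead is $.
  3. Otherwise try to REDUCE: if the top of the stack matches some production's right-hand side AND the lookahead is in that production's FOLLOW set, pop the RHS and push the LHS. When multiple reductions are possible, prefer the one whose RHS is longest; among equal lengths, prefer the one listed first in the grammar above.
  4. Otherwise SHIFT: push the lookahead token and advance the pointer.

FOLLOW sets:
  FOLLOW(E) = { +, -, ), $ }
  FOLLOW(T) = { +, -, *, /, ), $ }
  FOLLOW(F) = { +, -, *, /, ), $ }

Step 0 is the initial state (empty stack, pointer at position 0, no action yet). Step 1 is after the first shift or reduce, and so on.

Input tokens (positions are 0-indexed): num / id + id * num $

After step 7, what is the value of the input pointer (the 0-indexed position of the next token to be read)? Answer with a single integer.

Answer: 3

Derivation:
Step 1: shift num. Stack=[num] ptr=1 lookahead=/ remaining=[/ id + id * num $]
Step 2: reduce F->num. Stack=[F] ptr=1 lookahead=/ remaining=[/ id + id * num $]
Step 3: reduce T->F. Stack=[T] ptr=1 lookahead=/ remaining=[/ id + id * num $]
Step 4: shift /. Stack=[T /] ptr=2 lookahead=id remaining=[id + id * num $]
Step 5: shift id. Stack=[T / id] ptr=3 lookahead=+ remaining=[+ id * num $]
Step 6: reduce F->id. Stack=[T / F] ptr=3 lookahead=+ remaining=[+ id * num $]
Step 7: reduce T->T / F. Stack=[T] ptr=3 lookahead=+ remaining=[+ id * num $]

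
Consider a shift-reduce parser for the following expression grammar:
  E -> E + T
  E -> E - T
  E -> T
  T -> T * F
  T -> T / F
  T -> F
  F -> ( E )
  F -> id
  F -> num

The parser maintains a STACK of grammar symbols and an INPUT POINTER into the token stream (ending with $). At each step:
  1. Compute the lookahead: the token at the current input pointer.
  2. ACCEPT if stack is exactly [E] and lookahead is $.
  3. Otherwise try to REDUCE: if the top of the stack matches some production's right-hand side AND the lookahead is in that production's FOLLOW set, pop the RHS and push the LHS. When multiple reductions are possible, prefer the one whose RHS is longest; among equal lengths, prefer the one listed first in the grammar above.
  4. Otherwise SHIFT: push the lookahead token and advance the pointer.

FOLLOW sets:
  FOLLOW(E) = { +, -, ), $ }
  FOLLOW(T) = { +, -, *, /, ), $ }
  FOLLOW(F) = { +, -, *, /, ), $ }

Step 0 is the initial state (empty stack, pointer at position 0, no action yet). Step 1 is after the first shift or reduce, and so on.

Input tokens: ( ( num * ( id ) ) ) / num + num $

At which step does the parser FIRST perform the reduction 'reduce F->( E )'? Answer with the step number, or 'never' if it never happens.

Step 1: shift (. Stack=[(] ptr=1 lookahead=( remaining=[( num * ( id ) ) ) / num + num $]
Step 2: shift (. Stack=[( (] ptr=2 lookahead=num remaining=[num * ( id ) ) ) / num + num $]
Step 3: shift num. Stack=[( ( num] ptr=3 lookahead=* remaining=[* ( id ) ) ) / num + num $]
Step 4: reduce F->num. Stack=[( ( F] ptr=3 lookahead=* remaining=[* ( id ) ) ) / num + num $]
Step 5: reduce T->F. Stack=[( ( T] ptr=3 lookahead=* remaining=[* ( id ) ) ) / num + num $]
Step 6: shift *. Stack=[( ( T *] ptr=4 lookahead=( remaining=[( id ) ) ) / num + num $]
Step 7: shift (. Stack=[( ( T * (] ptr=5 lookahead=id remaining=[id ) ) ) / num + num $]
Step 8: shift id. Stack=[( ( T * ( id] ptr=6 lookahead=) remaining=[) ) ) / num + num $]
Step 9: reduce F->id. Stack=[( ( T * ( F] ptr=6 lookahead=) remaining=[) ) ) / num + num $]
Step 10: reduce T->F. Stack=[( ( T * ( T] ptr=6 lookahead=) remaining=[) ) ) / num + num $]
Step 11: reduce E->T. Stack=[( ( T * ( E] ptr=6 lookahead=) remaining=[) ) ) / num + num $]
Step 12: shift ). Stack=[( ( T * ( E )] ptr=7 lookahead=) remaining=[) ) / num + num $]
Step 13: reduce F->( E ). Stack=[( ( T * F] ptr=7 lookahead=) remaining=[) ) / num + num $]

Answer: 13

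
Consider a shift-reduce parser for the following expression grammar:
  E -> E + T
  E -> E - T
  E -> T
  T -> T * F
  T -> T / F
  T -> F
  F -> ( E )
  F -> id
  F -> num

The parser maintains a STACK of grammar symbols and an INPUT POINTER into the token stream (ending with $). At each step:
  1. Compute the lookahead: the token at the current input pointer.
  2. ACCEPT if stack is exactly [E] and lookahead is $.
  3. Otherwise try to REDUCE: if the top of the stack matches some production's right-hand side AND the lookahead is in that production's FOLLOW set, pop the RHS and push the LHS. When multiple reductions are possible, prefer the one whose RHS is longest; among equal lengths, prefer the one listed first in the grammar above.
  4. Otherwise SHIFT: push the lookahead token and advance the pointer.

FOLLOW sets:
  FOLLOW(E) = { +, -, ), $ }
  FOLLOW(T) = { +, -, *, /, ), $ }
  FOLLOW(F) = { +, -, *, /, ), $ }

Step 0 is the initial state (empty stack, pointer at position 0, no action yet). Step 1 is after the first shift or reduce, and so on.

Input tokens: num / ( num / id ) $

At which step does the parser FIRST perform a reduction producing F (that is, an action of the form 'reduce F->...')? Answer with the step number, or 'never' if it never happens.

Step 1: shift num. Stack=[num] ptr=1 lookahead=/ remaining=[/ ( num / id ) $]
Step 2: reduce F->num. Stack=[F] ptr=1 lookahead=/ remaining=[/ ( num / id ) $]

Answer: 2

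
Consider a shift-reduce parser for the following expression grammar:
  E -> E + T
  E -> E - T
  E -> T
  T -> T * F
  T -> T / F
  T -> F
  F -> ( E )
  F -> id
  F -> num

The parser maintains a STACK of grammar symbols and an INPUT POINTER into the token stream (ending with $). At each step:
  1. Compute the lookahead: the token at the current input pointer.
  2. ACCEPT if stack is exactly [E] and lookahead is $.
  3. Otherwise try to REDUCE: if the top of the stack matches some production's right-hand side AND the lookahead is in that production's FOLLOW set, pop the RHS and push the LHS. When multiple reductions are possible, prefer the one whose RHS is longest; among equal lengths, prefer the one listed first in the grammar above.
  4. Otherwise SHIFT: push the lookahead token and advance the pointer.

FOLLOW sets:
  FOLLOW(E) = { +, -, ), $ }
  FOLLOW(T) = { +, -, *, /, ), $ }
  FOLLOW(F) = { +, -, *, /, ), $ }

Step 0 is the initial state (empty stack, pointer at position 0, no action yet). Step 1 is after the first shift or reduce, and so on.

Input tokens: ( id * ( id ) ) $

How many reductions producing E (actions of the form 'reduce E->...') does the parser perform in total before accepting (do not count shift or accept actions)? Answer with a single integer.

Answer: 3

Derivation:
Step 1: shift (. Stack=[(] ptr=1 lookahead=id remaining=[id * ( id ) ) $]
Step 2: shift id. Stack=[( id] ptr=2 lookahead=* remaining=[* ( id ) ) $]
Step 3: reduce F->id. Stack=[( F] ptr=2 lookahead=* remaining=[* ( id ) ) $]
Step 4: reduce T->F. Stack=[( T] ptr=2 lookahead=* remaining=[* ( id ) ) $]
Step 5: shift *. Stack=[( T *] ptr=3 lookahead=( remaining=[( id ) ) $]
Step 6: shift (. Stack=[( T * (] ptr=4 lookahead=id remaining=[id ) ) $]
Step 7: shift id. Stack=[( T * ( id] ptr=5 lookahead=) remaining=[) ) $]
Step 8: reduce F->id. Stack=[( T * ( F] ptr=5 lookahead=) remaining=[) ) $]
Step 9: reduce T->F. Stack=[( T * ( T] ptr=5 lookahead=) remaining=[) ) $]
Step 10: reduce E->T. Stack=[( T * ( E] ptr=5 lookahead=) remaining=[) ) $]
Step 11: shift ). Stack=[( T * ( E )] ptr=6 lookahead=) remaining=[) $]
Step 12: reduce F->( E ). Stack=[( T * F] ptr=6 lookahead=) remaining=[) $]
Step 13: reduce T->T * F. Stack=[( T] ptr=6 lookahead=) remaining=[) $]
Step 14: reduce E->T. Stack=[( E] ptr=6 lookahead=) remaining=[) $]
Step 15: shift ). Stack=[( E )] ptr=7 lookahead=$ remaining=[$]
Step 16: reduce F->( E ). Stack=[F] ptr=7 lookahead=$ remaining=[$]
Step 17: reduce T->F. Stack=[T] ptr=7 lookahead=$ remaining=[$]
Step 18: reduce E->T. Stack=[E] ptr=7 lookahead=$ remaining=[$]
Step 19: accept. Stack=[E] ptr=7 lookahead=$ remaining=[$]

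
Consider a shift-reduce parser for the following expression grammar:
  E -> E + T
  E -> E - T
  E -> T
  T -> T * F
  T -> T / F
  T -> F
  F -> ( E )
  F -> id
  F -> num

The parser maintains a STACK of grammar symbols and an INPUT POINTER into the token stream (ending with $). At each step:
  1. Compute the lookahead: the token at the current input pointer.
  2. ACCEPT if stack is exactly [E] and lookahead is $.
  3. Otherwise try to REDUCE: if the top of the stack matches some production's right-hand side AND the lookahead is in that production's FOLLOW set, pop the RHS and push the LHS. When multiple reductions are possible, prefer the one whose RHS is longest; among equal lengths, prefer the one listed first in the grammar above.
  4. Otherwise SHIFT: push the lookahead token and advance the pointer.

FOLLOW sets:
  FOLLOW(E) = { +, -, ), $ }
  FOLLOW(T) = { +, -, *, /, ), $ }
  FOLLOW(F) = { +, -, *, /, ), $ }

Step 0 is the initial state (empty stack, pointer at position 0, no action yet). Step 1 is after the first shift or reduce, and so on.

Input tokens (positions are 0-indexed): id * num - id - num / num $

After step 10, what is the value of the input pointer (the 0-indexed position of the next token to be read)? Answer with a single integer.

Step 1: shift id. Stack=[id] ptr=1 lookahead=* remaining=[* num - id - num / num $]
Step 2: reduce F->id. Stack=[F] ptr=1 lookahead=* remaining=[* num - id - num / num $]
Step 3: reduce T->F. Stack=[T] ptr=1 lookahead=* remaining=[* num - id - num / num $]
Step 4: shift *. Stack=[T *] ptr=2 lookahead=num remaining=[num - id - num / num $]
Step 5: shift num. Stack=[T * num] ptr=3 lookahead=- remaining=[- id - num / num $]
Step 6: reduce F->num. Stack=[T * F] ptr=3 lookahead=- remaining=[- id - num / num $]
Step 7: reduce T->T * F. Stack=[T] ptr=3 lookahead=- remaining=[- id - num / num $]
Step 8: reduce E->T. Stack=[E] ptr=3 lookahead=- remaining=[- id - num / num $]
Step 9: shift -. Stack=[E -] ptr=4 lookahead=id remaining=[id - num / num $]
Step 10: shift id. Stack=[E - id] ptr=5 lookahead=- remaining=[- num / num $]

Answer: 5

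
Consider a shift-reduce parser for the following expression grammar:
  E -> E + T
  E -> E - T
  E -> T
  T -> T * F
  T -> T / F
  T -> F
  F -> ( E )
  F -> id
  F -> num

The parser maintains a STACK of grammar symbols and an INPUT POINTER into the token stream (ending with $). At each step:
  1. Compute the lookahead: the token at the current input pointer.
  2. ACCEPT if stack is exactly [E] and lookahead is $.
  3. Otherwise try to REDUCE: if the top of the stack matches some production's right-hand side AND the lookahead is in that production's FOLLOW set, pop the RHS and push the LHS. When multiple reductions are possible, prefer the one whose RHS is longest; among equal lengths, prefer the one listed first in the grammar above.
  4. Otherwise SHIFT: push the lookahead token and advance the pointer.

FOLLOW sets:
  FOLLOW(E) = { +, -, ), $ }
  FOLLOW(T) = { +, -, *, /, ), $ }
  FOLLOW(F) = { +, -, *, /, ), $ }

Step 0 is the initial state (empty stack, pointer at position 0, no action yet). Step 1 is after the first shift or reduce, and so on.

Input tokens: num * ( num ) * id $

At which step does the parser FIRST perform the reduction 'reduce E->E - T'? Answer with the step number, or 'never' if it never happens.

Step 1: shift num. Stack=[num] ptr=1 lookahead=* remaining=[* ( num ) * id $]
Step 2: reduce F->num. Stack=[F] ptr=1 lookahead=* remaining=[* ( num ) * id $]
Step 3: reduce T->F. Stack=[T] ptr=1 lookahead=* remaining=[* ( num ) * id $]
Step 4: shift *. Stack=[T *] ptr=2 lookahead=( remaining=[( num ) * id $]
Step 5: shift (. Stack=[T * (] ptr=3 lookahead=num remaining=[num ) * id $]
Step 6: shift num. Stack=[T * ( num] ptr=4 lookahead=) remaining=[) * id $]
Step 7: reduce F->num. Stack=[T * ( F] ptr=4 lookahead=) remaining=[) * id $]
Step 8: reduce T->F. Stack=[T * ( T] ptr=4 lookahead=) remaining=[) * id $]
Step 9: reduce E->T. Stack=[T * ( E] ptr=4 lookahead=) remaining=[) * id $]
Step 10: shift ). Stack=[T * ( E )] ptr=5 lookahead=* remaining=[* id $]
Step 11: reduce F->( E ). Stack=[T * F] ptr=5 lookahead=* remaining=[* id $]
Step 12: reduce T->T * F. Stack=[T] ptr=5 lookahead=* remaining=[* id $]
Step 13: shift *. Stack=[T *] ptr=6 lookahead=id remaining=[id $]
Step 14: shift id. Stack=[T * id] ptr=7 lookahead=$ remaining=[$]
Step 15: reduce F->id. Stack=[T * F] ptr=7 lookahead=$ remaining=[$]
Step 16: reduce T->T * F. Stack=[T] ptr=7 lookahead=$ remaining=[$]
Step 17: reduce E->T. Stack=[E] ptr=7 lookahead=$ remaining=[$]
Step 18: accept. Stack=[E] ptr=7 lookahead=$ remaining=[$]

Answer: never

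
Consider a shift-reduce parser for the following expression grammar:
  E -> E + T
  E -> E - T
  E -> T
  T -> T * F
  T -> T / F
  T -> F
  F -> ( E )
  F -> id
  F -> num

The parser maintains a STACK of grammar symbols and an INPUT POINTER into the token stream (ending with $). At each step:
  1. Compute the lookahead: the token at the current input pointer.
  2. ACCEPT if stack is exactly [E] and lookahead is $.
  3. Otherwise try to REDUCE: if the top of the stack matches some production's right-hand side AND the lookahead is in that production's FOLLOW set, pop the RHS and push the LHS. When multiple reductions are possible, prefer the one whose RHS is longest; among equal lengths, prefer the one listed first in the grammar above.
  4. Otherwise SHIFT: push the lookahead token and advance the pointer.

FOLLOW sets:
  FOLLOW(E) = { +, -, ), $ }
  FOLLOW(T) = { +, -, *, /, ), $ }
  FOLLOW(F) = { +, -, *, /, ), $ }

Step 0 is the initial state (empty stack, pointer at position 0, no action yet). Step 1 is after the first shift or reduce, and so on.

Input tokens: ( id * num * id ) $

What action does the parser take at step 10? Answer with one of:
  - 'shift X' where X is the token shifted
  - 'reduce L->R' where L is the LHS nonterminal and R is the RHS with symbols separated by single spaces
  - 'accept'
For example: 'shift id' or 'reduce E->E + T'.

Answer: shift id

Derivation:
Step 1: shift (. Stack=[(] ptr=1 lookahead=id remaining=[id * num * id ) $]
Step 2: shift id. Stack=[( id] ptr=2 lookahead=* remaining=[* num * id ) $]
Step 3: reduce F->id. Stack=[( F] ptr=2 lookahead=* remaining=[* num * id ) $]
Step 4: reduce T->F. Stack=[( T] ptr=2 lookahead=* remaining=[* num * id ) $]
Step 5: shift *. Stack=[( T *] ptr=3 lookahead=num remaining=[num * id ) $]
Step 6: shift num. Stack=[( T * num] ptr=4 lookahead=* remaining=[* id ) $]
Step 7: reduce F->num. Stack=[( T * F] ptr=4 lookahead=* remaining=[* id ) $]
Step 8: reduce T->T * F. Stack=[( T] ptr=4 lookahead=* remaining=[* id ) $]
Step 9: shift *. Stack=[( T *] ptr=5 lookahead=id remaining=[id ) $]
Step 10: shift id. Stack=[( T * id] ptr=6 lookahead=) remaining=[) $]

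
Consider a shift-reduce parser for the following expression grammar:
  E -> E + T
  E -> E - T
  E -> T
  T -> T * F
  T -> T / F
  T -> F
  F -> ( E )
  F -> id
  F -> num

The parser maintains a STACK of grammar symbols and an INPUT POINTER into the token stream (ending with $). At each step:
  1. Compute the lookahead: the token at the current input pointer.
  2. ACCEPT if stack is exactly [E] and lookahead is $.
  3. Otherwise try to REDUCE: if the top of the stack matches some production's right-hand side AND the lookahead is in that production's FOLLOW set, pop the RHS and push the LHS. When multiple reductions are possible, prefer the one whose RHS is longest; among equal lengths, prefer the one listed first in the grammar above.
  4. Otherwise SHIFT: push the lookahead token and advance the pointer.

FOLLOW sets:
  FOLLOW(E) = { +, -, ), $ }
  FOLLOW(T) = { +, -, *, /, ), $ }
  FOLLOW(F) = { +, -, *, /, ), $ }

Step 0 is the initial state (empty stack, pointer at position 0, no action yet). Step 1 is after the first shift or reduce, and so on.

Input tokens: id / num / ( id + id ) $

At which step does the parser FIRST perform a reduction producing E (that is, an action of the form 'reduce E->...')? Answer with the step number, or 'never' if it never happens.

Step 1: shift id. Stack=[id] ptr=1 lookahead=/ remaining=[/ num / ( id + id ) $]
Step 2: reduce F->id. Stack=[F] ptr=1 lookahead=/ remaining=[/ num / ( id + id ) $]
Step 3: reduce T->F. Stack=[T] ptr=1 lookahead=/ remaining=[/ num / ( id + id ) $]
Step 4: shift /. Stack=[T /] ptr=2 lookahead=num remaining=[num / ( id + id ) $]
Step 5: shift num. Stack=[T / num] ptr=3 lookahead=/ remaining=[/ ( id + id ) $]
Step 6: reduce F->num. Stack=[T / F] ptr=3 lookahead=/ remaining=[/ ( id + id ) $]
Step 7: reduce T->T / F. Stack=[T] ptr=3 lookahead=/ remaining=[/ ( id + id ) $]
Step 8: shift /. Stack=[T /] ptr=4 lookahead=( remaining=[( id + id ) $]
Step 9: shift (. Stack=[T / (] ptr=5 lookahead=id remaining=[id + id ) $]
Step 10: shift id. Stack=[T / ( id] ptr=6 lookahead=+ remaining=[+ id ) $]
Step 11: reduce F->id. Stack=[T / ( F] ptr=6 lookahead=+ remaining=[+ id ) $]
Step 12: reduce T->F. Stack=[T / ( T] ptr=6 lookahead=+ remaining=[+ id ) $]
Step 13: reduce E->T. Stack=[T / ( E] ptr=6 lookahead=+ remaining=[+ id ) $]

Answer: 13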